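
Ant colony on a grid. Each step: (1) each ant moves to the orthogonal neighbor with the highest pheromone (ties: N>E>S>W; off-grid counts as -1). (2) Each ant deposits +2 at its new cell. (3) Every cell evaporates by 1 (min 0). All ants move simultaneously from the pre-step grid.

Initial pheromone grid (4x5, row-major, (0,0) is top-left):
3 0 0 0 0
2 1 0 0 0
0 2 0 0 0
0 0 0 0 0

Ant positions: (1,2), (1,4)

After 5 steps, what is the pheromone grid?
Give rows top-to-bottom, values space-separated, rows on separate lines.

After step 1: ants at (1,1),(0,4)
  2 0 0 0 1
  1 2 0 0 0
  0 1 0 0 0
  0 0 0 0 0
After step 2: ants at (2,1),(1,4)
  1 0 0 0 0
  0 1 0 0 1
  0 2 0 0 0
  0 0 0 0 0
After step 3: ants at (1,1),(0,4)
  0 0 0 0 1
  0 2 0 0 0
  0 1 0 0 0
  0 0 0 0 0
After step 4: ants at (2,1),(1,4)
  0 0 0 0 0
  0 1 0 0 1
  0 2 0 0 0
  0 0 0 0 0
After step 5: ants at (1,1),(0,4)
  0 0 0 0 1
  0 2 0 0 0
  0 1 0 0 0
  0 0 0 0 0

0 0 0 0 1
0 2 0 0 0
0 1 0 0 0
0 0 0 0 0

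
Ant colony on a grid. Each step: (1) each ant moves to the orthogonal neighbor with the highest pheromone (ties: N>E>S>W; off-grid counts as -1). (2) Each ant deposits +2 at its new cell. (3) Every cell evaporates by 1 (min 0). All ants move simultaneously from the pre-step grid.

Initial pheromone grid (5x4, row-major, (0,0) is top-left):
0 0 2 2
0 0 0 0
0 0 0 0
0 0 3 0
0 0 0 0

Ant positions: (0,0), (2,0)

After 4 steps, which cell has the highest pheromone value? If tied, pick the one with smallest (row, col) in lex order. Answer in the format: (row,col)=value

Answer: (0,2)=4

Derivation:
Step 1: ant0:(0,0)->E->(0,1) | ant1:(2,0)->N->(1,0)
  grid max=2 at (3,2)
Step 2: ant0:(0,1)->E->(0,2) | ant1:(1,0)->N->(0,0)
  grid max=2 at (0,2)
Step 3: ant0:(0,2)->E->(0,3) | ant1:(0,0)->E->(0,1)
  grid max=1 at (0,1)
Step 4: ant0:(0,3)->W->(0,2) | ant1:(0,1)->E->(0,2)
  grid max=4 at (0,2)
Final grid:
  0 0 4 0
  0 0 0 0
  0 0 0 0
  0 0 0 0
  0 0 0 0
Max pheromone 4 at (0,2)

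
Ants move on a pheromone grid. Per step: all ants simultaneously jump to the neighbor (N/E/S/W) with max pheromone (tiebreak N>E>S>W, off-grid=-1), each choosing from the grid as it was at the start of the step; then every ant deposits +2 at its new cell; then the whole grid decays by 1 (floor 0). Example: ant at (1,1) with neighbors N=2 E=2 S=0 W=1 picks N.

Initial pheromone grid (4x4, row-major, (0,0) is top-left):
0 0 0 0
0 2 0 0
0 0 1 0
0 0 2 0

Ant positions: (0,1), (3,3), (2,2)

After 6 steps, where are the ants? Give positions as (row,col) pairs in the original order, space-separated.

Step 1: ant0:(0,1)->S->(1,1) | ant1:(3,3)->W->(3,2) | ant2:(2,2)->S->(3,2)
  grid max=5 at (3,2)
Step 2: ant0:(1,1)->N->(0,1) | ant1:(3,2)->N->(2,2) | ant2:(3,2)->N->(2,2)
  grid max=4 at (3,2)
Step 3: ant0:(0,1)->S->(1,1) | ant1:(2,2)->S->(3,2) | ant2:(2,2)->S->(3,2)
  grid max=7 at (3,2)
Step 4: ant0:(1,1)->N->(0,1) | ant1:(3,2)->N->(2,2) | ant2:(3,2)->N->(2,2)
  grid max=6 at (3,2)
Step 5: ant0:(0,1)->S->(1,1) | ant1:(2,2)->S->(3,2) | ant2:(2,2)->S->(3,2)
  grid max=9 at (3,2)
Step 6: ant0:(1,1)->N->(0,1) | ant1:(3,2)->N->(2,2) | ant2:(3,2)->N->(2,2)
  grid max=8 at (3,2)

(0,1) (2,2) (2,2)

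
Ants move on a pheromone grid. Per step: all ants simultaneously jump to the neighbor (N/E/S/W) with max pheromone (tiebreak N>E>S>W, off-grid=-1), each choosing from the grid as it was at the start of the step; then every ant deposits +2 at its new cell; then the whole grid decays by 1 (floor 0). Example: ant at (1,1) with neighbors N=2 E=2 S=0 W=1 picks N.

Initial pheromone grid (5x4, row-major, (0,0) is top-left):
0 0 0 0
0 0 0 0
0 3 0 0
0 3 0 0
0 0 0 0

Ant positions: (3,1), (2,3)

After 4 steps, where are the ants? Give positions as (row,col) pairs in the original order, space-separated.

Step 1: ant0:(3,1)->N->(2,1) | ant1:(2,3)->N->(1,3)
  grid max=4 at (2,1)
Step 2: ant0:(2,1)->S->(3,1) | ant1:(1,3)->N->(0,3)
  grid max=3 at (2,1)
Step 3: ant0:(3,1)->N->(2,1) | ant1:(0,3)->S->(1,3)
  grid max=4 at (2,1)
Step 4: ant0:(2,1)->S->(3,1) | ant1:(1,3)->N->(0,3)
  grid max=3 at (2,1)

(3,1) (0,3)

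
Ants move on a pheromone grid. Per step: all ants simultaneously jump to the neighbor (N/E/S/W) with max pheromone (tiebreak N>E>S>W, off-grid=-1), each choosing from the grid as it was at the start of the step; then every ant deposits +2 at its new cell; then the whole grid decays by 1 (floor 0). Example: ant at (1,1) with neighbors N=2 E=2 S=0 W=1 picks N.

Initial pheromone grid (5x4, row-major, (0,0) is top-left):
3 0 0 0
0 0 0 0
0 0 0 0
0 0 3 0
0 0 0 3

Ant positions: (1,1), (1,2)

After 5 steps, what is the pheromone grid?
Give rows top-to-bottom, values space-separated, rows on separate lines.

After step 1: ants at (0,1),(0,2)
  2 1 1 0
  0 0 0 0
  0 0 0 0
  0 0 2 0
  0 0 0 2
After step 2: ants at (0,0),(0,1)
  3 2 0 0
  0 0 0 0
  0 0 0 0
  0 0 1 0
  0 0 0 1
After step 3: ants at (0,1),(0,0)
  4 3 0 0
  0 0 0 0
  0 0 0 0
  0 0 0 0
  0 0 0 0
After step 4: ants at (0,0),(0,1)
  5 4 0 0
  0 0 0 0
  0 0 0 0
  0 0 0 0
  0 0 0 0
After step 5: ants at (0,1),(0,0)
  6 5 0 0
  0 0 0 0
  0 0 0 0
  0 0 0 0
  0 0 0 0

6 5 0 0
0 0 0 0
0 0 0 0
0 0 0 0
0 0 0 0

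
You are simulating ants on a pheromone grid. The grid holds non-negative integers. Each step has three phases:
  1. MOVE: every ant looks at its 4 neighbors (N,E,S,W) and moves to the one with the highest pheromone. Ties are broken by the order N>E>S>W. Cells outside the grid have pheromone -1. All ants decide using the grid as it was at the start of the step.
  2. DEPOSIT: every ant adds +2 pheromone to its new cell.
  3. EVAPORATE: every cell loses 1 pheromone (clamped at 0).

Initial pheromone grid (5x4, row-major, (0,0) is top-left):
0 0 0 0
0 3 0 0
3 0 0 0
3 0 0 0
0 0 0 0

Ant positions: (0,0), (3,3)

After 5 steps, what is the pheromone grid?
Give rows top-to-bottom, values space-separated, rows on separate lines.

After step 1: ants at (0,1),(2,3)
  0 1 0 0
  0 2 0 0
  2 0 0 1
  2 0 0 0
  0 0 0 0
After step 2: ants at (1,1),(1,3)
  0 0 0 0
  0 3 0 1
  1 0 0 0
  1 0 0 0
  0 0 0 0
After step 3: ants at (0,1),(0,3)
  0 1 0 1
  0 2 0 0
  0 0 0 0
  0 0 0 0
  0 0 0 0
After step 4: ants at (1,1),(1,3)
  0 0 0 0
  0 3 0 1
  0 0 0 0
  0 0 0 0
  0 0 0 0
After step 5: ants at (0,1),(0,3)
  0 1 0 1
  0 2 0 0
  0 0 0 0
  0 0 0 0
  0 0 0 0

0 1 0 1
0 2 0 0
0 0 0 0
0 0 0 0
0 0 0 0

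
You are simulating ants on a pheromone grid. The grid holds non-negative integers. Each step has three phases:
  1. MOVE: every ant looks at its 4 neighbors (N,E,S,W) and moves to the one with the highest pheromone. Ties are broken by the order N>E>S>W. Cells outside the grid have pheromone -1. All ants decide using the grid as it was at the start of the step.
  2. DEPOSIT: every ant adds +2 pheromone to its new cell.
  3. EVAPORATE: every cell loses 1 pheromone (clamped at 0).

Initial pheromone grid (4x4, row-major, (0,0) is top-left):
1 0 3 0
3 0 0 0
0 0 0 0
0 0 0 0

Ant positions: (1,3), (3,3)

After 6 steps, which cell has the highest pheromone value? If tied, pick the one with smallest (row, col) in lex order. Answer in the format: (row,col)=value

Answer: (0,2)=7

Derivation:
Step 1: ant0:(1,3)->N->(0,3) | ant1:(3,3)->N->(2,3)
  grid max=2 at (0,2)
Step 2: ant0:(0,3)->W->(0,2) | ant1:(2,3)->N->(1,3)
  grid max=3 at (0,2)
Step 3: ant0:(0,2)->E->(0,3) | ant1:(1,3)->N->(0,3)
  grid max=3 at (0,3)
Step 4: ant0:(0,3)->W->(0,2) | ant1:(0,3)->W->(0,2)
  grid max=5 at (0,2)
Step 5: ant0:(0,2)->E->(0,3) | ant1:(0,2)->E->(0,3)
  grid max=5 at (0,3)
Step 6: ant0:(0,3)->W->(0,2) | ant1:(0,3)->W->(0,2)
  grid max=7 at (0,2)
Final grid:
  0 0 7 4
  0 0 0 0
  0 0 0 0
  0 0 0 0
Max pheromone 7 at (0,2)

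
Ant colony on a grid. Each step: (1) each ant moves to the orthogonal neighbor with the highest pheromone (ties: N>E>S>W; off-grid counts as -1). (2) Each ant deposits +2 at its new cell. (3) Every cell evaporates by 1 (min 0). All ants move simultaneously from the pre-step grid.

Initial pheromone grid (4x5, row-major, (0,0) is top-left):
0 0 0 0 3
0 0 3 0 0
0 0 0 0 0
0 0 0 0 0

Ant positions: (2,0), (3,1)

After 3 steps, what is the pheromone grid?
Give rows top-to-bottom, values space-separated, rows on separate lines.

After step 1: ants at (1,0),(2,1)
  0 0 0 0 2
  1 0 2 0 0
  0 1 0 0 0
  0 0 0 0 0
After step 2: ants at (0,0),(1,1)
  1 0 0 0 1
  0 1 1 0 0
  0 0 0 0 0
  0 0 0 0 0
After step 3: ants at (0,1),(1,2)
  0 1 0 0 0
  0 0 2 0 0
  0 0 0 0 0
  0 0 0 0 0

0 1 0 0 0
0 0 2 0 0
0 0 0 0 0
0 0 0 0 0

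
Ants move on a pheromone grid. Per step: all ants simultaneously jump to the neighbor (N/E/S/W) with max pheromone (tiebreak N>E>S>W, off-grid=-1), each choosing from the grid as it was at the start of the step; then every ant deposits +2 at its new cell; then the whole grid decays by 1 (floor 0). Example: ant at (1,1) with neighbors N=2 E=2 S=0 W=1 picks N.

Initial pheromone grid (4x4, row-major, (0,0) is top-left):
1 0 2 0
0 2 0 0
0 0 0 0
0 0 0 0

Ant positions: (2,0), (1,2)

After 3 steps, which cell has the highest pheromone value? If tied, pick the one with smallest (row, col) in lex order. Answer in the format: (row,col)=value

Step 1: ant0:(2,0)->N->(1,0) | ant1:(1,2)->N->(0,2)
  grid max=3 at (0,2)
Step 2: ant0:(1,0)->E->(1,1) | ant1:(0,2)->E->(0,3)
  grid max=2 at (0,2)
Step 3: ant0:(1,1)->N->(0,1) | ant1:(0,3)->W->(0,2)
  grid max=3 at (0,2)
Final grid:
  0 1 3 0
  0 1 0 0
  0 0 0 0
  0 0 0 0
Max pheromone 3 at (0,2)

Answer: (0,2)=3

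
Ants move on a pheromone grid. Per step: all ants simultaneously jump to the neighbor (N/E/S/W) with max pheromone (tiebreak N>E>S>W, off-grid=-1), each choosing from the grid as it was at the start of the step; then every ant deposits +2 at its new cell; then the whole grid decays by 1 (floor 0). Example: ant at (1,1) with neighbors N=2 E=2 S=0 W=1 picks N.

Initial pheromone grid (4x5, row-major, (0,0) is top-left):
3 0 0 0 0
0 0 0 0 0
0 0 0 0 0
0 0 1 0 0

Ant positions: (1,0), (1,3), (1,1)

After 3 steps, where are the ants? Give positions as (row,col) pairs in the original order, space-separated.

Step 1: ant0:(1,0)->N->(0,0) | ant1:(1,3)->N->(0,3) | ant2:(1,1)->N->(0,1)
  grid max=4 at (0,0)
Step 2: ant0:(0,0)->E->(0,1) | ant1:(0,3)->E->(0,4) | ant2:(0,1)->W->(0,0)
  grid max=5 at (0,0)
Step 3: ant0:(0,1)->W->(0,0) | ant1:(0,4)->S->(1,4) | ant2:(0,0)->E->(0,1)
  grid max=6 at (0,0)

(0,0) (1,4) (0,1)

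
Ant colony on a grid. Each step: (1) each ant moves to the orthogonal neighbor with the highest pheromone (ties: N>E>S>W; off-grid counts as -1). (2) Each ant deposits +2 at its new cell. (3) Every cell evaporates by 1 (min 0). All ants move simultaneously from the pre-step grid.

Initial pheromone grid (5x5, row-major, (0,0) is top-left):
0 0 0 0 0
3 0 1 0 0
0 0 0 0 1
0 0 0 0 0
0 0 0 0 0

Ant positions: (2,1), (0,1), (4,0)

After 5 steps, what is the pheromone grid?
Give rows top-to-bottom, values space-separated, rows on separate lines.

After step 1: ants at (1,1),(0,2),(3,0)
  0 0 1 0 0
  2 1 0 0 0
  0 0 0 0 0
  1 0 0 0 0
  0 0 0 0 0
After step 2: ants at (1,0),(0,3),(2,0)
  0 0 0 1 0
  3 0 0 0 0
  1 0 0 0 0
  0 0 0 0 0
  0 0 0 0 0
After step 3: ants at (2,0),(0,4),(1,0)
  0 0 0 0 1
  4 0 0 0 0
  2 0 0 0 0
  0 0 0 0 0
  0 0 0 0 0
After step 4: ants at (1,0),(1,4),(2,0)
  0 0 0 0 0
  5 0 0 0 1
  3 0 0 0 0
  0 0 0 0 0
  0 0 0 0 0
After step 5: ants at (2,0),(0,4),(1,0)
  0 0 0 0 1
  6 0 0 0 0
  4 0 0 0 0
  0 0 0 0 0
  0 0 0 0 0

0 0 0 0 1
6 0 0 0 0
4 0 0 0 0
0 0 0 0 0
0 0 0 0 0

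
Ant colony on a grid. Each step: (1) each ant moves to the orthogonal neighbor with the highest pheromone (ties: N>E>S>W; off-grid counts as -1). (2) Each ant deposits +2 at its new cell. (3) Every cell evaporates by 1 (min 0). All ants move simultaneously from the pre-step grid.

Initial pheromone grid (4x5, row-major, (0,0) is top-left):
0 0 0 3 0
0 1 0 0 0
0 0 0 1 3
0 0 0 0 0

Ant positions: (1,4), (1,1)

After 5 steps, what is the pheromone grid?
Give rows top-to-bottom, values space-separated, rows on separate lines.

After step 1: ants at (2,4),(0,1)
  0 1 0 2 0
  0 0 0 0 0
  0 0 0 0 4
  0 0 0 0 0
After step 2: ants at (1,4),(0,2)
  0 0 1 1 0
  0 0 0 0 1
  0 0 0 0 3
  0 0 0 0 0
After step 3: ants at (2,4),(0,3)
  0 0 0 2 0
  0 0 0 0 0
  0 0 0 0 4
  0 0 0 0 0
After step 4: ants at (1,4),(0,4)
  0 0 0 1 1
  0 0 0 0 1
  0 0 0 0 3
  0 0 0 0 0
After step 5: ants at (2,4),(1,4)
  0 0 0 0 0
  0 0 0 0 2
  0 0 0 0 4
  0 0 0 0 0

0 0 0 0 0
0 0 0 0 2
0 0 0 0 4
0 0 0 0 0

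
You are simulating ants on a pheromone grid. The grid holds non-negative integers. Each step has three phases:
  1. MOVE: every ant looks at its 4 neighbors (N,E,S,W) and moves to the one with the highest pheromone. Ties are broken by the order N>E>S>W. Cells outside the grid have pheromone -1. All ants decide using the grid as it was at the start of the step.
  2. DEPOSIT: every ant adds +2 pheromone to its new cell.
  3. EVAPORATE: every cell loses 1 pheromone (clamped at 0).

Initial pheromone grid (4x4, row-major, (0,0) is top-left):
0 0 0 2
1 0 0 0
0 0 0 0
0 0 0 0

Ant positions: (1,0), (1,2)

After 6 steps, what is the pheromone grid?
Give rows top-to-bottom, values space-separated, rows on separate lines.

After step 1: ants at (0,0),(0,2)
  1 0 1 1
  0 0 0 0
  0 0 0 0
  0 0 0 0
After step 2: ants at (0,1),(0,3)
  0 1 0 2
  0 0 0 0
  0 0 0 0
  0 0 0 0
After step 3: ants at (0,2),(1,3)
  0 0 1 1
  0 0 0 1
  0 0 0 0
  0 0 0 0
After step 4: ants at (0,3),(0,3)
  0 0 0 4
  0 0 0 0
  0 0 0 0
  0 0 0 0
After step 5: ants at (1,3),(1,3)
  0 0 0 3
  0 0 0 3
  0 0 0 0
  0 0 0 0
After step 6: ants at (0,3),(0,3)
  0 0 0 6
  0 0 0 2
  0 0 0 0
  0 0 0 0

0 0 0 6
0 0 0 2
0 0 0 0
0 0 0 0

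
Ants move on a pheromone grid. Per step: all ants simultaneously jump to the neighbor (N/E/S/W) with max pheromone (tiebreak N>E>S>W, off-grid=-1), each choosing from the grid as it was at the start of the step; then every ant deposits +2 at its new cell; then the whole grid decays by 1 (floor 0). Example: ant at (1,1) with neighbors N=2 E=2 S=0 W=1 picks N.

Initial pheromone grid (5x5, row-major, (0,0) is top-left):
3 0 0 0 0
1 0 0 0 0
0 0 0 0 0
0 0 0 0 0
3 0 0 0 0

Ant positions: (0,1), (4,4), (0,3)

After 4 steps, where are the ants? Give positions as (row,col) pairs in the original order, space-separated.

Step 1: ant0:(0,1)->W->(0,0) | ant1:(4,4)->N->(3,4) | ant2:(0,3)->E->(0,4)
  grid max=4 at (0,0)
Step 2: ant0:(0,0)->E->(0,1) | ant1:(3,4)->N->(2,4) | ant2:(0,4)->S->(1,4)
  grid max=3 at (0,0)
Step 3: ant0:(0,1)->W->(0,0) | ant1:(2,4)->N->(1,4) | ant2:(1,4)->S->(2,4)
  grid max=4 at (0,0)
Step 4: ant0:(0,0)->E->(0,1) | ant1:(1,4)->S->(2,4) | ant2:(2,4)->N->(1,4)
  grid max=3 at (0,0)

(0,1) (2,4) (1,4)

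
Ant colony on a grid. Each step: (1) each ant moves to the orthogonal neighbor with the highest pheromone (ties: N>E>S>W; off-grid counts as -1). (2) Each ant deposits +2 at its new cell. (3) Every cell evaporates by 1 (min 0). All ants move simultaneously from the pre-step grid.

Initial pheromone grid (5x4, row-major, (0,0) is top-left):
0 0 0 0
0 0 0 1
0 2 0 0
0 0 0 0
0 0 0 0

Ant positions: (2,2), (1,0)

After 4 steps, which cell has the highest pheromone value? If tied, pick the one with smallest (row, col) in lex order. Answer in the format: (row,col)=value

Answer: (2,1)=4

Derivation:
Step 1: ant0:(2,2)->W->(2,1) | ant1:(1,0)->N->(0,0)
  grid max=3 at (2,1)
Step 2: ant0:(2,1)->N->(1,1) | ant1:(0,0)->E->(0,1)
  grid max=2 at (2,1)
Step 3: ant0:(1,1)->S->(2,1) | ant1:(0,1)->S->(1,1)
  grid max=3 at (2,1)
Step 4: ant0:(2,1)->N->(1,1) | ant1:(1,1)->S->(2,1)
  grid max=4 at (2,1)
Final grid:
  0 0 0 0
  0 3 0 0
  0 4 0 0
  0 0 0 0
  0 0 0 0
Max pheromone 4 at (2,1)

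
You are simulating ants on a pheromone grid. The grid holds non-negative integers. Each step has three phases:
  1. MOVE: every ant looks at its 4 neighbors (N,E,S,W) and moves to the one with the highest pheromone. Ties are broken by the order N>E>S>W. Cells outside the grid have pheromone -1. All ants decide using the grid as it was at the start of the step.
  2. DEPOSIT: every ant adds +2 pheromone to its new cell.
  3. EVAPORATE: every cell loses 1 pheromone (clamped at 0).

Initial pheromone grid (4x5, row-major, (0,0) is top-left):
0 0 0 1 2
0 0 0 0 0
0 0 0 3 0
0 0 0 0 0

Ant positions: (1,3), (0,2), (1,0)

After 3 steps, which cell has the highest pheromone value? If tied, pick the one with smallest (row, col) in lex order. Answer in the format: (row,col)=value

Step 1: ant0:(1,3)->S->(2,3) | ant1:(0,2)->E->(0,3) | ant2:(1,0)->N->(0,0)
  grid max=4 at (2,3)
Step 2: ant0:(2,3)->N->(1,3) | ant1:(0,3)->E->(0,4) | ant2:(0,0)->E->(0,1)
  grid max=3 at (2,3)
Step 3: ant0:(1,3)->S->(2,3) | ant1:(0,4)->W->(0,3) | ant2:(0,1)->E->(0,2)
  grid max=4 at (2,3)
Final grid:
  0 0 1 2 1
  0 0 0 0 0
  0 0 0 4 0
  0 0 0 0 0
Max pheromone 4 at (2,3)

Answer: (2,3)=4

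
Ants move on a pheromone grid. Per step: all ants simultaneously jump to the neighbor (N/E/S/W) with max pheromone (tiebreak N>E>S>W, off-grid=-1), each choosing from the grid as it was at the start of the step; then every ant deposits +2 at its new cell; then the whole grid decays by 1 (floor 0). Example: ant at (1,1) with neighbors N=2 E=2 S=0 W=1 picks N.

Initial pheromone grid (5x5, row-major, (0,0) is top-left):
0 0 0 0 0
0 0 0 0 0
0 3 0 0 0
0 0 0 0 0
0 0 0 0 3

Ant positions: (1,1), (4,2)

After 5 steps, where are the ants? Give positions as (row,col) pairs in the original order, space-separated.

Step 1: ant0:(1,1)->S->(2,1) | ant1:(4,2)->N->(3,2)
  grid max=4 at (2,1)
Step 2: ant0:(2,1)->N->(1,1) | ant1:(3,2)->N->(2,2)
  grid max=3 at (2,1)
Step 3: ant0:(1,1)->S->(2,1) | ant1:(2,2)->W->(2,1)
  grid max=6 at (2,1)
Step 4: ant0:(2,1)->N->(1,1) | ant1:(2,1)->N->(1,1)
  grid max=5 at (2,1)
Step 5: ant0:(1,1)->S->(2,1) | ant1:(1,1)->S->(2,1)
  grid max=8 at (2,1)

(2,1) (2,1)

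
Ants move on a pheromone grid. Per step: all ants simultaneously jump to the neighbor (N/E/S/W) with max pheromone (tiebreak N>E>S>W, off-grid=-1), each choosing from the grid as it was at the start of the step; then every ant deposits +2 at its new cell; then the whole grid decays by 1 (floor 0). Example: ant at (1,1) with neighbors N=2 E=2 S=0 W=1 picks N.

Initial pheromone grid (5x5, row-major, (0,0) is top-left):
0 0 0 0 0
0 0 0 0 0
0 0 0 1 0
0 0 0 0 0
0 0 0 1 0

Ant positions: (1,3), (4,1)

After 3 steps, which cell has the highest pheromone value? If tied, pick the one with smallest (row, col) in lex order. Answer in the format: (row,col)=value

Answer: (2,3)=2

Derivation:
Step 1: ant0:(1,3)->S->(2,3) | ant1:(4,1)->N->(3,1)
  grid max=2 at (2,3)
Step 2: ant0:(2,3)->N->(1,3) | ant1:(3,1)->N->(2,1)
  grid max=1 at (1,3)
Step 3: ant0:(1,3)->S->(2,3) | ant1:(2,1)->N->(1,1)
  grid max=2 at (2,3)
Final grid:
  0 0 0 0 0
  0 1 0 0 0
  0 0 0 2 0
  0 0 0 0 0
  0 0 0 0 0
Max pheromone 2 at (2,3)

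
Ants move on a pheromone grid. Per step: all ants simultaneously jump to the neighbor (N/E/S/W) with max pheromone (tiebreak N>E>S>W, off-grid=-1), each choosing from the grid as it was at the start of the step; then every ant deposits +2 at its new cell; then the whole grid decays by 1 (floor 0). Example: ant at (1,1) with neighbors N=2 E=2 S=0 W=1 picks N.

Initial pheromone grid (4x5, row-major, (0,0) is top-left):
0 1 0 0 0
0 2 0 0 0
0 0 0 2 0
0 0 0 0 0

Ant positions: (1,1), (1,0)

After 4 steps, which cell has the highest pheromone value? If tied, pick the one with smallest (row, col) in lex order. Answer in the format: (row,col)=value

Answer: (1,1)=6

Derivation:
Step 1: ant0:(1,1)->N->(0,1) | ant1:(1,0)->E->(1,1)
  grid max=3 at (1,1)
Step 2: ant0:(0,1)->S->(1,1) | ant1:(1,1)->N->(0,1)
  grid max=4 at (1,1)
Step 3: ant0:(1,1)->N->(0,1) | ant1:(0,1)->S->(1,1)
  grid max=5 at (1,1)
Step 4: ant0:(0,1)->S->(1,1) | ant1:(1,1)->N->(0,1)
  grid max=6 at (1,1)
Final grid:
  0 5 0 0 0
  0 6 0 0 0
  0 0 0 0 0
  0 0 0 0 0
Max pheromone 6 at (1,1)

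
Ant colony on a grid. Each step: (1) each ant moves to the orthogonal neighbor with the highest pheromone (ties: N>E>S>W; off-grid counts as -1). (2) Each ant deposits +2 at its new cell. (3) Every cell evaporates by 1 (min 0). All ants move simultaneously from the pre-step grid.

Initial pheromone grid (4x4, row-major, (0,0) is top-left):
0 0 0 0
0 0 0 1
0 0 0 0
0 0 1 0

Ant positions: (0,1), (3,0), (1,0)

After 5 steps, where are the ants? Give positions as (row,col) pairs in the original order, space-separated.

Step 1: ant0:(0,1)->E->(0,2) | ant1:(3,0)->N->(2,0) | ant2:(1,0)->N->(0,0)
  grid max=1 at (0,0)
Step 2: ant0:(0,2)->E->(0,3) | ant1:(2,0)->N->(1,0) | ant2:(0,0)->E->(0,1)
  grid max=1 at (0,1)
Step 3: ant0:(0,3)->S->(1,3) | ant1:(1,0)->N->(0,0) | ant2:(0,1)->E->(0,2)
  grid max=1 at (0,0)
Step 4: ant0:(1,3)->N->(0,3) | ant1:(0,0)->E->(0,1) | ant2:(0,2)->E->(0,3)
  grid max=3 at (0,3)
Step 5: ant0:(0,3)->S->(1,3) | ant1:(0,1)->E->(0,2) | ant2:(0,3)->S->(1,3)
  grid max=3 at (1,3)

(1,3) (0,2) (1,3)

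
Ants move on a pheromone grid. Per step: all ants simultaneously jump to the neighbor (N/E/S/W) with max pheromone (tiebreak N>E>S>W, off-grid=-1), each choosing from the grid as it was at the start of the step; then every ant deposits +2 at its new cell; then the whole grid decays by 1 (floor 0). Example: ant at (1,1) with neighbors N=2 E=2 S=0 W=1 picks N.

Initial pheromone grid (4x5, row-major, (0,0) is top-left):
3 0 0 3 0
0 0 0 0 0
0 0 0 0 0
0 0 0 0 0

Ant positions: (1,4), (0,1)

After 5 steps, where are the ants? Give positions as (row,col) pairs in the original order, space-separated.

Step 1: ant0:(1,4)->N->(0,4) | ant1:(0,1)->W->(0,0)
  grid max=4 at (0,0)
Step 2: ant0:(0,4)->W->(0,3) | ant1:(0,0)->E->(0,1)
  grid max=3 at (0,0)
Step 3: ant0:(0,3)->E->(0,4) | ant1:(0,1)->W->(0,0)
  grid max=4 at (0,0)
Step 4: ant0:(0,4)->W->(0,3) | ant1:(0,0)->E->(0,1)
  grid max=3 at (0,0)
Step 5: ant0:(0,3)->E->(0,4) | ant1:(0,1)->W->(0,0)
  grid max=4 at (0,0)

(0,4) (0,0)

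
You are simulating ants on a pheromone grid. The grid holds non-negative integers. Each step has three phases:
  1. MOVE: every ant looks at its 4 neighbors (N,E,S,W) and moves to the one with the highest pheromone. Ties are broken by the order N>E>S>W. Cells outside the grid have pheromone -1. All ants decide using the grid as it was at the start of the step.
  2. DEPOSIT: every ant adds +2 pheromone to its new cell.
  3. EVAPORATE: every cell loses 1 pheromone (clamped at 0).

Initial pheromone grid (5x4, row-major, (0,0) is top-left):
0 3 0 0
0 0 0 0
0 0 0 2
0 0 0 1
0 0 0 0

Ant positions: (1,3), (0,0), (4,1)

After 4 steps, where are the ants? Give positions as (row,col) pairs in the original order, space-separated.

Step 1: ant0:(1,3)->S->(2,3) | ant1:(0,0)->E->(0,1) | ant2:(4,1)->N->(3,1)
  grid max=4 at (0,1)
Step 2: ant0:(2,3)->N->(1,3) | ant1:(0,1)->E->(0,2) | ant2:(3,1)->N->(2,1)
  grid max=3 at (0,1)
Step 3: ant0:(1,3)->S->(2,3) | ant1:(0,2)->W->(0,1) | ant2:(2,1)->N->(1,1)
  grid max=4 at (0,1)
Step 4: ant0:(2,3)->N->(1,3) | ant1:(0,1)->S->(1,1) | ant2:(1,1)->N->(0,1)
  grid max=5 at (0,1)

(1,3) (1,1) (0,1)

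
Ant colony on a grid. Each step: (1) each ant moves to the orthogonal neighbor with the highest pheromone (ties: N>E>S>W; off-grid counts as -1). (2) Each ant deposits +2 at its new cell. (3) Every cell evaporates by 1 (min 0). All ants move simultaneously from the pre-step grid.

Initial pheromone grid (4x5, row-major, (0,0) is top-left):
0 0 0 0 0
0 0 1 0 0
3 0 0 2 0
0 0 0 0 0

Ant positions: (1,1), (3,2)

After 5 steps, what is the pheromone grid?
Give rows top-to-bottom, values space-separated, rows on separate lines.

After step 1: ants at (1,2),(2,2)
  0 0 0 0 0
  0 0 2 0 0
  2 0 1 1 0
  0 0 0 0 0
After step 2: ants at (2,2),(1,2)
  0 0 0 0 0
  0 0 3 0 0
  1 0 2 0 0
  0 0 0 0 0
After step 3: ants at (1,2),(2,2)
  0 0 0 0 0
  0 0 4 0 0
  0 0 3 0 0
  0 0 0 0 0
After step 4: ants at (2,2),(1,2)
  0 0 0 0 0
  0 0 5 0 0
  0 0 4 0 0
  0 0 0 0 0
After step 5: ants at (1,2),(2,2)
  0 0 0 0 0
  0 0 6 0 0
  0 0 5 0 0
  0 0 0 0 0

0 0 0 0 0
0 0 6 0 0
0 0 5 0 0
0 0 0 0 0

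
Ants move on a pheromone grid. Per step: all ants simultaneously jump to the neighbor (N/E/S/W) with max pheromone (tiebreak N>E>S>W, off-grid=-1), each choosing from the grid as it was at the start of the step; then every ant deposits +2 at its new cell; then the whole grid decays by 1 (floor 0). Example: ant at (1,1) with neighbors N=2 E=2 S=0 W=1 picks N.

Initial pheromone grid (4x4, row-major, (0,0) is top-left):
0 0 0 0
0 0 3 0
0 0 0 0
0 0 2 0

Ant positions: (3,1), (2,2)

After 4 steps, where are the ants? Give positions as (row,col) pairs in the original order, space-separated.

Step 1: ant0:(3,1)->E->(3,2) | ant1:(2,2)->N->(1,2)
  grid max=4 at (1,2)
Step 2: ant0:(3,2)->N->(2,2) | ant1:(1,2)->N->(0,2)
  grid max=3 at (1,2)
Step 3: ant0:(2,2)->N->(1,2) | ant1:(0,2)->S->(1,2)
  grid max=6 at (1,2)
Step 4: ant0:(1,2)->N->(0,2) | ant1:(1,2)->N->(0,2)
  grid max=5 at (1,2)

(0,2) (0,2)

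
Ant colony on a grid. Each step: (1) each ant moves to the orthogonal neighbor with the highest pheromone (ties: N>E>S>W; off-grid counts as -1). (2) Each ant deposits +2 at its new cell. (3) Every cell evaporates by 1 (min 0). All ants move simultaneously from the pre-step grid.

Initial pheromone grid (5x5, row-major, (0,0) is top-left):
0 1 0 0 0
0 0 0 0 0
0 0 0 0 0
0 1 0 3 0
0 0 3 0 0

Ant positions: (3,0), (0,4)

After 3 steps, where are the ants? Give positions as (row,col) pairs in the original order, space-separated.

Step 1: ant0:(3,0)->E->(3,1) | ant1:(0,4)->S->(1,4)
  grid max=2 at (3,1)
Step 2: ant0:(3,1)->N->(2,1) | ant1:(1,4)->N->(0,4)
  grid max=1 at (0,4)
Step 3: ant0:(2,1)->S->(3,1) | ant1:(0,4)->S->(1,4)
  grid max=2 at (3,1)

(3,1) (1,4)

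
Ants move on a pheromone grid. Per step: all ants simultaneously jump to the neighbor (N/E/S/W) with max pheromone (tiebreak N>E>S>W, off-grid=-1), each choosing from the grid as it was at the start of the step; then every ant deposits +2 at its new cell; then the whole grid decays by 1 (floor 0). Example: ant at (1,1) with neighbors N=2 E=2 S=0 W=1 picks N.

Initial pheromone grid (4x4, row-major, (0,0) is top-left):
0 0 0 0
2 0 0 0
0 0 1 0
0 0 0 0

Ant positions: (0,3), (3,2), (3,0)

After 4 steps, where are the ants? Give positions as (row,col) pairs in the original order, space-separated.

Step 1: ant0:(0,3)->S->(1,3) | ant1:(3,2)->N->(2,2) | ant2:(3,0)->N->(2,0)
  grid max=2 at (2,2)
Step 2: ant0:(1,3)->N->(0,3) | ant1:(2,2)->N->(1,2) | ant2:(2,0)->N->(1,0)
  grid max=2 at (1,0)
Step 3: ant0:(0,3)->S->(1,3) | ant1:(1,2)->S->(2,2) | ant2:(1,0)->N->(0,0)
  grid max=2 at (2,2)
Step 4: ant0:(1,3)->N->(0,3) | ant1:(2,2)->N->(1,2) | ant2:(0,0)->S->(1,0)
  grid max=2 at (1,0)

(0,3) (1,2) (1,0)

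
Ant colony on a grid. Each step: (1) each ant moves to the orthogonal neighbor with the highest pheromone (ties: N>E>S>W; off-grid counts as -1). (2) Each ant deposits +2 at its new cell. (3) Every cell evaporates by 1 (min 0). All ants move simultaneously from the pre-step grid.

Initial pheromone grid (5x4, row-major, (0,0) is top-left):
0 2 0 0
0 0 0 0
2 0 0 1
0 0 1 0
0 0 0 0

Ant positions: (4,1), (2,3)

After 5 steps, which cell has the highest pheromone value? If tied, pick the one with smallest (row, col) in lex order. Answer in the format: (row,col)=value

Answer: (0,2)=1

Derivation:
Step 1: ant0:(4,1)->N->(3,1) | ant1:(2,3)->N->(1,3)
  grid max=1 at (0,1)
Step 2: ant0:(3,1)->N->(2,1) | ant1:(1,3)->N->(0,3)
  grid max=1 at (0,3)
Step 3: ant0:(2,1)->N->(1,1) | ant1:(0,3)->S->(1,3)
  grid max=1 at (1,1)
Step 4: ant0:(1,1)->N->(0,1) | ant1:(1,3)->N->(0,3)
  grid max=1 at (0,1)
Step 5: ant0:(0,1)->E->(0,2) | ant1:(0,3)->S->(1,3)
  grid max=1 at (0,2)
Final grid:
  0 0 1 0
  0 0 0 1
  0 0 0 0
  0 0 0 0
  0 0 0 0
Max pheromone 1 at (0,2)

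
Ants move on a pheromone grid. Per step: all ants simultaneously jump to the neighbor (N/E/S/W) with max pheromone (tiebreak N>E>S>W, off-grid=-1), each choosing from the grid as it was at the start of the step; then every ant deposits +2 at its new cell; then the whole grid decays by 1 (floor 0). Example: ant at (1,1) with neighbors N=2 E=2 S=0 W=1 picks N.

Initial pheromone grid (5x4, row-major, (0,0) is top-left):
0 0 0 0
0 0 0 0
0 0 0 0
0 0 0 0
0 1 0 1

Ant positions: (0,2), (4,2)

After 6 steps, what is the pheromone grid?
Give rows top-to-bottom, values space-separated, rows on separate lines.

After step 1: ants at (0,3),(4,3)
  0 0 0 1
  0 0 0 0
  0 0 0 0
  0 0 0 0
  0 0 0 2
After step 2: ants at (1,3),(3,3)
  0 0 0 0
  0 0 0 1
  0 0 0 0
  0 0 0 1
  0 0 0 1
After step 3: ants at (0,3),(4,3)
  0 0 0 1
  0 0 0 0
  0 0 0 0
  0 0 0 0
  0 0 0 2
After step 4: ants at (1,3),(3,3)
  0 0 0 0
  0 0 0 1
  0 0 0 0
  0 0 0 1
  0 0 0 1
After step 5: ants at (0,3),(4,3)
  0 0 0 1
  0 0 0 0
  0 0 0 0
  0 0 0 0
  0 0 0 2
After step 6: ants at (1,3),(3,3)
  0 0 0 0
  0 0 0 1
  0 0 0 0
  0 0 0 1
  0 0 0 1

0 0 0 0
0 0 0 1
0 0 0 0
0 0 0 1
0 0 0 1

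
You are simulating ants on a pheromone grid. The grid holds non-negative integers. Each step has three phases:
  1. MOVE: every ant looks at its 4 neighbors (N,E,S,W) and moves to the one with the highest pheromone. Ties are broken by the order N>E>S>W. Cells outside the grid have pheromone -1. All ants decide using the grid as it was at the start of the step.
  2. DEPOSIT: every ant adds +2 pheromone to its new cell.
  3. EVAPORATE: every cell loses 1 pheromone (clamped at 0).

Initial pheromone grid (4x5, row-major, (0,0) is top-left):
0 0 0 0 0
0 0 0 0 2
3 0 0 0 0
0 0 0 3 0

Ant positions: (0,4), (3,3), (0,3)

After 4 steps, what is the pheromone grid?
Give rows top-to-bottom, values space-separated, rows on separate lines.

After step 1: ants at (1,4),(2,3),(0,4)
  0 0 0 0 1
  0 0 0 0 3
  2 0 0 1 0
  0 0 0 2 0
After step 2: ants at (0,4),(3,3),(1,4)
  0 0 0 0 2
  0 0 0 0 4
  1 0 0 0 0
  0 0 0 3 0
After step 3: ants at (1,4),(2,3),(0,4)
  0 0 0 0 3
  0 0 0 0 5
  0 0 0 1 0
  0 0 0 2 0
After step 4: ants at (0,4),(3,3),(1,4)
  0 0 0 0 4
  0 0 0 0 6
  0 0 0 0 0
  0 0 0 3 0

0 0 0 0 4
0 0 0 0 6
0 0 0 0 0
0 0 0 3 0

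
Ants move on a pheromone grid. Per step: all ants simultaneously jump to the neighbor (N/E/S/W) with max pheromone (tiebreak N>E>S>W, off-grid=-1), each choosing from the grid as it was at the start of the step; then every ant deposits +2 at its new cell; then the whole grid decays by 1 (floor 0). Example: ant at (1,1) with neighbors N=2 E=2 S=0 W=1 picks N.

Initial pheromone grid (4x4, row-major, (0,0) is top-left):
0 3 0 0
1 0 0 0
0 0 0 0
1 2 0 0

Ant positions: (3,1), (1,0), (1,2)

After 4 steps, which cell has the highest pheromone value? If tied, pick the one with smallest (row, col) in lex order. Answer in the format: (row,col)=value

Answer: (0,1)=7

Derivation:
Step 1: ant0:(3,1)->W->(3,0) | ant1:(1,0)->N->(0,0) | ant2:(1,2)->N->(0,2)
  grid max=2 at (0,1)
Step 2: ant0:(3,0)->E->(3,1) | ant1:(0,0)->E->(0,1) | ant2:(0,2)->W->(0,1)
  grid max=5 at (0,1)
Step 3: ant0:(3,1)->W->(3,0) | ant1:(0,1)->E->(0,2) | ant2:(0,1)->E->(0,2)
  grid max=4 at (0,1)
Step 4: ant0:(3,0)->E->(3,1) | ant1:(0,2)->W->(0,1) | ant2:(0,2)->W->(0,1)
  grid max=7 at (0,1)
Final grid:
  0 7 2 0
  0 0 0 0
  0 0 0 0
  1 2 0 0
Max pheromone 7 at (0,1)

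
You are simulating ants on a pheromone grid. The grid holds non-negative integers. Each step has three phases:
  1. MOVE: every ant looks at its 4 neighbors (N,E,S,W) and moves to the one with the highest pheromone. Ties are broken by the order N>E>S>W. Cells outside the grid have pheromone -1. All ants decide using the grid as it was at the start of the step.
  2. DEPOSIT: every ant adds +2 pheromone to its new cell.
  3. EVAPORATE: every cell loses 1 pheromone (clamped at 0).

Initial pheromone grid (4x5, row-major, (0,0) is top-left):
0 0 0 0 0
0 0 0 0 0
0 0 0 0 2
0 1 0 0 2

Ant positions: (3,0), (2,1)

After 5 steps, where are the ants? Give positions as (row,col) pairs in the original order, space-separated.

Step 1: ant0:(3,0)->E->(3,1) | ant1:(2,1)->S->(3,1)
  grid max=4 at (3,1)
Step 2: ant0:(3,1)->N->(2,1) | ant1:(3,1)->N->(2,1)
  grid max=3 at (2,1)
Step 3: ant0:(2,1)->S->(3,1) | ant1:(2,1)->S->(3,1)
  grid max=6 at (3,1)
Step 4: ant0:(3,1)->N->(2,1) | ant1:(3,1)->N->(2,1)
  grid max=5 at (2,1)
Step 5: ant0:(2,1)->S->(3,1) | ant1:(2,1)->S->(3,1)
  grid max=8 at (3,1)

(3,1) (3,1)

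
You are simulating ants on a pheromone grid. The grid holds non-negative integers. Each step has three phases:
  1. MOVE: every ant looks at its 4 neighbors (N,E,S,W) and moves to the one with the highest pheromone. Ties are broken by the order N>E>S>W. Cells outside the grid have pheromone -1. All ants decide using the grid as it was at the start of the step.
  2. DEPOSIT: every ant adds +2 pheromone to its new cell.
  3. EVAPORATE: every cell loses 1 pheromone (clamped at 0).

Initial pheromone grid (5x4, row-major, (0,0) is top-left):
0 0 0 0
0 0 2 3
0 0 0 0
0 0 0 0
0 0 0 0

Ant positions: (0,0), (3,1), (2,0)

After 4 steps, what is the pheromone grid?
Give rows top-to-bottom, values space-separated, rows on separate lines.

After step 1: ants at (0,1),(2,1),(1,0)
  0 1 0 0
  1 0 1 2
  0 1 0 0
  0 0 0 0
  0 0 0 0
After step 2: ants at (0,2),(1,1),(0,0)
  1 0 1 0
  0 1 0 1
  0 0 0 0
  0 0 0 0
  0 0 0 0
After step 3: ants at (0,3),(0,1),(0,1)
  0 3 0 1
  0 0 0 0
  0 0 0 0
  0 0 0 0
  0 0 0 0
After step 4: ants at (1,3),(0,2),(0,2)
  0 2 3 0
  0 0 0 1
  0 0 0 0
  0 0 0 0
  0 0 0 0

0 2 3 0
0 0 0 1
0 0 0 0
0 0 0 0
0 0 0 0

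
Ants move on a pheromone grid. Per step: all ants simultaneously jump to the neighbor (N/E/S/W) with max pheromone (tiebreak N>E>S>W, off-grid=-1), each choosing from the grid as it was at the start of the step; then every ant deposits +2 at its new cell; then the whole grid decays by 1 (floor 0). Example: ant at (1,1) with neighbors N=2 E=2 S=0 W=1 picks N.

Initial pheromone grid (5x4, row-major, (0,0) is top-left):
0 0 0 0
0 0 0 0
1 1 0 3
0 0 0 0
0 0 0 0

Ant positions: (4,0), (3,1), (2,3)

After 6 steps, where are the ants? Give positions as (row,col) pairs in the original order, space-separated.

Step 1: ant0:(4,0)->N->(3,0) | ant1:(3,1)->N->(2,1) | ant2:(2,3)->N->(1,3)
  grid max=2 at (2,1)
Step 2: ant0:(3,0)->N->(2,0) | ant1:(2,1)->N->(1,1) | ant2:(1,3)->S->(2,3)
  grid max=3 at (2,3)
Step 3: ant0:(2,0)->E->(2,1) | ant1:(1,1)->S->(2,1) | ant2:(2,3)->N->(1,3)
  grid max=4 at (2,1)
Step 4: ant0:(2,1)->N->(1,1) | ant1:(2,1)->N->(1,1) | ant2:(1,3)->S->(2,3)
  grid max=3 at (1,1)
Step 5: ant0:(1,1)->S->(2,1) | ant1:(1,1)->S->(2,1) | ant2:(2,3)->N->(1,3)
  grid max=6 at (2,1)
Step 6: ant0:(2,1)->N->(1,1) | ant1:(2,1)->N->(1,1) | ant2:(1,3)->S->(2,3)
  grid max=5 at (1,1)

(1,1) (1,1) (2,3)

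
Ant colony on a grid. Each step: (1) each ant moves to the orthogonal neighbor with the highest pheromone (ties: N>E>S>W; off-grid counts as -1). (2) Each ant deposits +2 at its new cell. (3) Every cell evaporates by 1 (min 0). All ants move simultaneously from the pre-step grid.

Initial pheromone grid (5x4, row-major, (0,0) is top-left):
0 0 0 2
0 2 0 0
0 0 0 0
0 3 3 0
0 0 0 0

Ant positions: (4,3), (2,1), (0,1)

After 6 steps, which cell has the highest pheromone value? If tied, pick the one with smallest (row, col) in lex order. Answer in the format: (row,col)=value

Step 1: ant0:(4,3)->N->(3,3) | ant1:(2,1)->S->(3,1) | ant2:(0,1)->S->(1,1)
  grid max=4 at (3,1)
Step 2: ant0:(3,3)->W->(3,2) | ant1:(3,1)->E->(3,2) | ant2:(1,1)->N->(0,1)
  grid max=5 at (3,2)
Step 3: ant0:(3,2)->W->(3,1) | ant1:(3,2)->W->(3,1) | ant2:(0,1)->S->(1,1)
  grid max=6 at (3,1)
Step 4: ant0:(3,1)->E->(3,2) | ant1:(3,1)->E->(3,2) | ant2:(1,1)->N->(0,1)
  grid max=7 at (3,2)
Step 5: ant0:(3,2)->W->(3,1) | ant1:(3,2)->W->(3,1) | ant2:(0,1)->S->(1,1)
  grid max=8 at (3,1)
Step 6: ant0:(3,1)->E->(3,2) | ant1:(3,1)->E->(3,2) | ant2:(1,1)->N->(0,1)
  grid max=9 at (3,2)
Final grid:
  0 1 0 0
  0 2 0 0
  0 0 0 0
  0 7 9 0
  0 0 0 0
Max pheromone 9 at (3,2)

Answer: (3,2)=9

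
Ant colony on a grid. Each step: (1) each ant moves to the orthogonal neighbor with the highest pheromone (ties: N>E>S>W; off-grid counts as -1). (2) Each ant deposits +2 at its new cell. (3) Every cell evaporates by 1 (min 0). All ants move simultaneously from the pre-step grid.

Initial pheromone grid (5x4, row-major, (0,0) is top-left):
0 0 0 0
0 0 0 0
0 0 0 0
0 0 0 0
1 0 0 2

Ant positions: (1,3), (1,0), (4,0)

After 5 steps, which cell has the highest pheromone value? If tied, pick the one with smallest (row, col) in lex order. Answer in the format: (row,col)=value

Step 1: ant0:(1,3)->N->(0,3) | ant1:(1,0)->N->(0,0) | ant2:(4,0)->N->(3,0)
  grid max=1 at (0,0)
Step 2: ant0:(0,3)->S->(1,3) | ant1:(0,0)->E->(0,1) | ant2:(3,0)->N->(2,0)
  grid max=1 at (0,1)
Step 3: ant0:(1,3)->N->(0,3) | ant1:(0,1)->E->(0,2) | ant2:(2,0)->N->(1,0)
  grid max=1 at (0,2)
Step 4: ant0:(0,3)->W->(0,2) | ant1:(0,2)->E->(0,3) | ant2:(1,0)->N->(0,0)
  grid max=2 at (0,2)
Step 5: ant0:(0,2)->E->(0,3) | ant1:(0,3)->W->(0,2) | ant2:(0,0)->E->(0,1)
  grid max=3 at (0,2)
Final grid:
  0 1 3 3
  0 0 0 0
  0 0 0 0
  0 0 0 0
  0 0 0 0
Max pheromone 3 at (0,2)

Answer: (0,2)=3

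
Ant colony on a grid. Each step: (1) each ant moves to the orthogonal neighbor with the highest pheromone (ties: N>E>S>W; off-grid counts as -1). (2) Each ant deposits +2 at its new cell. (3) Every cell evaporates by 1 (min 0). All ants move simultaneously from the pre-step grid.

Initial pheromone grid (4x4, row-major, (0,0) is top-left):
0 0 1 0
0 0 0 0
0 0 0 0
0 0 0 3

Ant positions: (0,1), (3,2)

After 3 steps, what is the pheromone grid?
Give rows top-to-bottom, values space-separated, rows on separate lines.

After step 1: ants at (0,2),(3,3)
  0 0 2 0
  0 0 0 0
  0 0 0 0
  0 0 0 4
After step 2: ants at (0,3),(2,3)
  0 0 1 1
  0 0 0 0
  0 0 0 1
  0 0 0 3
After step 3: ants at (0,2),(3,3)
  0 0 2 0
  0 0 0 0
  0 0 0 0
  0 0 0 4

0 0 2 0
0 0 0 0
0 0 0 0
0 0 0 4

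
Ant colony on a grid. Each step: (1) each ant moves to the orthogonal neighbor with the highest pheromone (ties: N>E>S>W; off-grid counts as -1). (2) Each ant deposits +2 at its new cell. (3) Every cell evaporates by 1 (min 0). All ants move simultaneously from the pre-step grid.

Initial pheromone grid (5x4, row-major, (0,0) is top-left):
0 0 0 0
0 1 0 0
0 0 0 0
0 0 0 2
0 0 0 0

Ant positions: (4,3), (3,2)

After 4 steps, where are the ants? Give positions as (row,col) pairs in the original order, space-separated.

Step 1: ant0:(4,3)->N->(3,3) | ant1:(3,2)->E->(3,3)
  grid max=5 at (3,3)
Step 2: ant0:(3,3)->N->(2,3) | ant1:(3,3)->N->(2,3)
  grid max=4 at (3,3)
Step 3: ant0:(2,3)->S->(3,3) | ant1:(2,3)->S->(3,3)
  grid max=7 at (3,3)
Step 4: ant0:(3,3)->N->(2,3) | ant1:(3,3)->N->(2,3)
  grid max=6 at (3,3)

(2,3) (2,3)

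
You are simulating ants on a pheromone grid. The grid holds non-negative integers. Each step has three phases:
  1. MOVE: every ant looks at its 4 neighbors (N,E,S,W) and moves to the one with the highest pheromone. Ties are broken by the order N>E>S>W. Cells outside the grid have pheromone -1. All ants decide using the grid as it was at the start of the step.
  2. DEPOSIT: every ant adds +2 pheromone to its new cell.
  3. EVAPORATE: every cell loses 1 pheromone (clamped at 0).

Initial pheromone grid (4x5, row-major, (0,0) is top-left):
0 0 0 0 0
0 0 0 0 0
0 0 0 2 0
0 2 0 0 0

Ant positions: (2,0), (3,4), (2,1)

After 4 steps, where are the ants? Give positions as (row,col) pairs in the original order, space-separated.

Step 1: ant0:(2,0)->N->(1,0) | ant1:(3,4)->N->(2,4) | ant2:(2,1)->S->(3,1)
  grid max=3 at (3,1)
Step 2: ant0:(1,0)->N->(0,0) | ant1:(2,4)->W->(2,3) | ant2:(3,1)->N->(2,1)
  grid max=2 at (2,3)
Step 3: ant0:(0,0)->E->(0,1) | ant1:(2,3)->N->(1,3) | ant2:(2,1)->S->(3,1)
  grid max=3 at (3,1)
Step 4: ant0:(0,1)->E->(0,2) | ant1:(1,3)->S->(2,3) | ant2:(3,1)->N->(2,1)
  grid max=2 at (2,3)

(0,2) (2,3) (2,1)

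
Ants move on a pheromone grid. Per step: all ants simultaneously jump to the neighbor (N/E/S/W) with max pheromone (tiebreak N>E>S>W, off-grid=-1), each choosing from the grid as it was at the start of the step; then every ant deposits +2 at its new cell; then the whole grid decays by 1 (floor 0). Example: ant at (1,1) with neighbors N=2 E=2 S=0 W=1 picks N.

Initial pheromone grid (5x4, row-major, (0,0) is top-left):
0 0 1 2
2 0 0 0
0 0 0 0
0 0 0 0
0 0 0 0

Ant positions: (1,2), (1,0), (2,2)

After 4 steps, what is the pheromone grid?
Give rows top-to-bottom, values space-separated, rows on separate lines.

After step 1: ants at (0,2),(0,0),(1,2)
  1 0 2 1
  1 0 1 0
  0 0 0 0
  0 0 0 0
  0 0 0 0
After step 2: ants at (0,3),(1,0),(0,2)
  0 0 3 2
  2 0 0 0
  0 0 0 0
  0 0 0 0
  0 0 0 0
After step 3: ants at (0,2),(0,0),(0,3)
  1 0 4 3
  1 0 0 0
  0 0 0 0
  0 0 0 0
  0 0 0 0
After step 4: ants at (0,3),(1,0),(0,2)
  0 0 5 4
  2 0 0 0
  0 0 0 0
  0 0 0 0
  0 0 0 0

0 0 5 4
2 0 0 0
0 0 0 0
0 0 0 0
0 0 0 0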